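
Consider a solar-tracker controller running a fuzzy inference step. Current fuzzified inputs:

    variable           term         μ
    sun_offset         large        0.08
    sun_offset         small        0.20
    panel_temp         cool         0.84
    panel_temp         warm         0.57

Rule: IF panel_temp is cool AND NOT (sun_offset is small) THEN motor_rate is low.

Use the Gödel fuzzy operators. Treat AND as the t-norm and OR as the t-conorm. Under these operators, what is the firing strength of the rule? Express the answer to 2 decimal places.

firing strength: cool=0.84, ¬small=1−0.20=0.80; AND[min(a, b)] → w = 0.80

0.80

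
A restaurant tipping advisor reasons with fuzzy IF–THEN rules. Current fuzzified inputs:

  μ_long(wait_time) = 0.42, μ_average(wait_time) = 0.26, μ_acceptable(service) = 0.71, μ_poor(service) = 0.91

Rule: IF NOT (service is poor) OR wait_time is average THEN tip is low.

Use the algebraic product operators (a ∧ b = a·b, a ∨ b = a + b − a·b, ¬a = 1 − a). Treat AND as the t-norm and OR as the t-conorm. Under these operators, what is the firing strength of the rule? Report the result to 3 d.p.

firing strength: ¬poor=1−0.91=0.09, average=0.26; OR[a + b − a·b] → w = 0.3266

0.327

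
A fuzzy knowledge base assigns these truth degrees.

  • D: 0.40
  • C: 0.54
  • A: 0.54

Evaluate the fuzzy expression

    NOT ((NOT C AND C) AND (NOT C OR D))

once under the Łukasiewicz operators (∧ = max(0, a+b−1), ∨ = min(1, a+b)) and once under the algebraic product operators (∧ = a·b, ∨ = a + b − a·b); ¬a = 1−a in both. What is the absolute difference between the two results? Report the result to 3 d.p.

Under Łukasiewicz:
  NOT C = 1 − 0.54 = 0.46
  NOT C AND C = max(0, a+b−1) on (0.46, 0.54) = 0.00
  NOT C = 1 − 0.54 = 0.46
  NOT C OR D = min(1, a+b) on (0.46, 0.40) = 0.86
  (NOT C AND C) AND (NOT C OR D) = max(0, a+b−1) on (0.00, 0.86) = 0.00
  NOT ((NOT C AND C) AND (NOT C OR D)) = 1 − 0.00 = 1.00
  → value = 1.0000
Under algebraic product:
  NOT C = 1 − 0.5400 = 0.4600
  NOT C AND C = a·b on (0.4600, 0.5400) = 0.2484
  NOT C = 1 − 0.5400 = 0.4600
  NOT C OR D = a + b − a·b on (0.4600, 0.4000) = 0.6760
  (NOT C AND C) AND (NOT C OR D) = a·b on (0.2484, 0.6760) = 0.1679
  NOT ((NOT C AND C) AND (NOT C OR D)) = 1 − 0.1679 = 0.8321
  → value = 0.8321
|1.0000 − 0.8321| = 0.168

0.168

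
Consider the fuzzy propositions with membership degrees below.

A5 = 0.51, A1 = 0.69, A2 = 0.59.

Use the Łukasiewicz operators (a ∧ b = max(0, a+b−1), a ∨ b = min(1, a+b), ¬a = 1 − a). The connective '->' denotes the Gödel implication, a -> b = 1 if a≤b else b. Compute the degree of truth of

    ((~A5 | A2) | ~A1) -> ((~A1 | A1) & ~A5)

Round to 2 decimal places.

~A5 = 1 − 0.51 = 0.49
~A5 | A2 = min(1, a+b) on (0.49, 0.59) = 1.00
~A1 = 1 − 0.69 = 0.31
(~A5 | A2) | ~A1 = min(1, a+b) on (1.00, 0.31) = 1.00
~A1 = 1 − 0.69 = 0.31
~A1 | A1 = min(1, a+b) on (0.31, 0.69) = 1.00
~A5 = 1 − 0.51 = 0.49
(~A1 | A1) & ~A5 = max(0, a+b−1) on (1.00, 0.49) = 0.49
((~A5 | A2) | ~A1) -> ((~A1 | A1) & ~A5)  [Gödel: 1 if a≤b else b] with a=1.00, b=0.49 → 0.49

0.49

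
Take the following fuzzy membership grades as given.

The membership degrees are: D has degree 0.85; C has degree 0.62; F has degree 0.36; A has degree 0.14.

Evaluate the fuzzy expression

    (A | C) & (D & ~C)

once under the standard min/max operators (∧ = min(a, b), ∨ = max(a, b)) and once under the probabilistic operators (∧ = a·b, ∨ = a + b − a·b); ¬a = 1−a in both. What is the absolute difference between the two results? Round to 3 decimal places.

Under standard min/max:
  A | C = max(a, b) on (0.14, 0.62) = 0.62
  ~C = 1 − 0.62 = 0.38
  D & ~C = min(a, b) on (0.85, 0.38) = 0.38
  (A | C) & (D & ~C) = min(a, b) on (0.62, 0.38) = 0.38
  → value = 0.3800
Under probabilistic:
  A | C = a + b − a·b on (0.1400, 0.6200) = 0.6732
  ~C = 1 − 0.6200 = 0.3800
  D & ~C = a·b on (0.8500, 0.3800) = 0.3230
  (A | C) & (D & ~C) = a·b on (0.6732, 0.3230) = 0.2174
  → value = 0.2174
|0.3800 − 0.2174| = 0.163

0.163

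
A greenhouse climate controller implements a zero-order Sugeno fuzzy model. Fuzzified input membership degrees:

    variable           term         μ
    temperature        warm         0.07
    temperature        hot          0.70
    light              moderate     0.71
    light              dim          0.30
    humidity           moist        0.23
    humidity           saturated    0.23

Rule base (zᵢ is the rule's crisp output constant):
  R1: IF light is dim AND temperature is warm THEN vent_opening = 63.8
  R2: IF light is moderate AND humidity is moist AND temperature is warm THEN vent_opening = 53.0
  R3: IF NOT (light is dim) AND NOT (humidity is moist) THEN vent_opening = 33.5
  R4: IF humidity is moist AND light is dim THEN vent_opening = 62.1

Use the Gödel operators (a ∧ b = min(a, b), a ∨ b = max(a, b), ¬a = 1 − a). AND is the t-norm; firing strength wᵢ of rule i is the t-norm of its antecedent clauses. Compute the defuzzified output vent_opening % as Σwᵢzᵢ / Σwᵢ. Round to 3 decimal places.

42.906

R1 (z=63.8): dim=0.30, warm=0.07; AND[min(a, b)] → w = 0.07
R2 (z=53.0): moderate=0.71, moist=0.23, warm=0.07; AND[min(a, b)] → w = 0.07
R3 (z=33.5): ¬dim=1−0.30=0.70, ¬moist=1−0.23=0.77; AND[min(a, b)] → w = 0.70
R4 (z=62.1): moist=0.23, dim=0.30; AND[min(a, b)] → w = 0.23
Weighted average = (0.07·63.8 + 0.07·53.0 + 0.70·33.5 + 0.23·62.1) / (0.07 + 0.07 + 0.70 + 0.23)
  = 45.9090 / 1.0700 = 42.906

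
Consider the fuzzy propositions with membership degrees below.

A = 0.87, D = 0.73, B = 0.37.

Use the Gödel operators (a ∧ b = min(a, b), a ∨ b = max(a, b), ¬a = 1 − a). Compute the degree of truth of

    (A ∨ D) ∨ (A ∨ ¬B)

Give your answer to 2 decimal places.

A ∨ D = max(a, b) on (0.87, 0.73) = 0.87
¬B = 1 − 0.37 = 0.63
A ∨ ¬B = max(a, b) on (0.87, 0.63) = 0.87
(A ∨ D) ∨ (A ∨ ¬B) = max(a, b) on (0.87, 0.87) = 0.87

0.87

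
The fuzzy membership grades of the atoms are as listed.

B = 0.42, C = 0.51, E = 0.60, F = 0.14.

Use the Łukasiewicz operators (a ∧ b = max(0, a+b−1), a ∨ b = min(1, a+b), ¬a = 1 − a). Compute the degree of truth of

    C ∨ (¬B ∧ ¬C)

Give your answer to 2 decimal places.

0.58

¬B = 1 − 0.42 = 0.58
¬C = 1 − 0.51 = 0.49
¬B ∧ ¬C = max(0, a+b−1) on (0.58, 0.49) = 0.07
C ∨ (¬B ∧ ¬C) = min(1, a+b) on (0.51, 0.07) = 0.58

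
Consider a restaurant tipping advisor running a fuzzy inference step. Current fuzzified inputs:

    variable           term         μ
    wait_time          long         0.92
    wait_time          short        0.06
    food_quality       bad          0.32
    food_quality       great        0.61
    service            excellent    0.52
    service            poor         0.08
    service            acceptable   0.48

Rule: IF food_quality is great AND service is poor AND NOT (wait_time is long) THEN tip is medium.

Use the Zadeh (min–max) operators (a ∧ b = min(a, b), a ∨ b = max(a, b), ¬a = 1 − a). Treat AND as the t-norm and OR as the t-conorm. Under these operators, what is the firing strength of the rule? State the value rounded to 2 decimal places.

firing strength: great=0.61, poor=0.08, ¬long=1−0.92=0.08; AND[min(a, b)] → w = 0.08

0.08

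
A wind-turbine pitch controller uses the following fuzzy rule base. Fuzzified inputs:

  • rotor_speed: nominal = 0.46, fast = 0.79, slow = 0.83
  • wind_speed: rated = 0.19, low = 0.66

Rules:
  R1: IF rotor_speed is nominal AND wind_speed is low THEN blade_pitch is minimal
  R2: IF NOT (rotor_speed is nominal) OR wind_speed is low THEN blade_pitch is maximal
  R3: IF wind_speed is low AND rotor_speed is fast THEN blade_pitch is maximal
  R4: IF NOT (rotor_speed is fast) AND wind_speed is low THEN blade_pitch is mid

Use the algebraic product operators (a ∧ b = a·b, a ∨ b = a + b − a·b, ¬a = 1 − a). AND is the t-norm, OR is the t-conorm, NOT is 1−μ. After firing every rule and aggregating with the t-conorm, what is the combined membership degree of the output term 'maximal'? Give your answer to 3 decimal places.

0.925

R1: nominal=0.46, low=0.66; AND[a·b] → w = 0.3036
R2: ¬nominal=1−0.46=0.54, low=0.66; OR[a + b − a·b] → w = 0.8436
R3: low=0.66, fast=0.79; AND[a·b] → w = 0.5214
R4: ¬fast=1−0.79=0.21, low=0.66; AND[a·b] → w = 0.1386
Rules with consequent 'maximal': {R2, R3} → strengths 0.8436, 0.5214
Aggregate via t-conorm [a + b − a·b]: 0.9251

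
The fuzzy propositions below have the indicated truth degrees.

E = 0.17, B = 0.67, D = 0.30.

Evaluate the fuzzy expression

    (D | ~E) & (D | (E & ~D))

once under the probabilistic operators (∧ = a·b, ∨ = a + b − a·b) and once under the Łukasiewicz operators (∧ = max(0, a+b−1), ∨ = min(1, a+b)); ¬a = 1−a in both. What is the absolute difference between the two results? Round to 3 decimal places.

Under probabilistic:
  ~E = 1 − 0.1700 = 0.8300
  D | ~E = a + b − a·b on (0.3000, 0.8300) = 0.8810
  ~D = 1 − 0.3000 = 0.7000
  E & ~D = a·b on (0.1700, 0.7000) = 0.1190
  D | (E & ~D) = a + b − a·b on (0.3000, 0.1190) = 0.3833
  (D | ~E) & (D | (E & ~D)) = a·b on (0.8810, 0.3833) = 0.3377
  → value = 0.3377
Under Łukasiewicz:
  ~E = 1 − 0.17 = 0.83
  D | ~E = min(1, a+b) on (0.30, 0.83) = 1.00
  ~D = 1 − 0.30 = 0.70
  E & ~D = max(0, a+b−1) on (0.17, 0.70) = 0.00
  D | (E & ~D) = min(1, a+b) on (0.30, 0.00) = 0.30
  (D | ~E) & (D | (E & ~D)) = max(0, a+b−1) on (1.00, 0.30) = 0.30
  → value = 0.3000
|0.3377 − 0.3000| = 0.038

0.038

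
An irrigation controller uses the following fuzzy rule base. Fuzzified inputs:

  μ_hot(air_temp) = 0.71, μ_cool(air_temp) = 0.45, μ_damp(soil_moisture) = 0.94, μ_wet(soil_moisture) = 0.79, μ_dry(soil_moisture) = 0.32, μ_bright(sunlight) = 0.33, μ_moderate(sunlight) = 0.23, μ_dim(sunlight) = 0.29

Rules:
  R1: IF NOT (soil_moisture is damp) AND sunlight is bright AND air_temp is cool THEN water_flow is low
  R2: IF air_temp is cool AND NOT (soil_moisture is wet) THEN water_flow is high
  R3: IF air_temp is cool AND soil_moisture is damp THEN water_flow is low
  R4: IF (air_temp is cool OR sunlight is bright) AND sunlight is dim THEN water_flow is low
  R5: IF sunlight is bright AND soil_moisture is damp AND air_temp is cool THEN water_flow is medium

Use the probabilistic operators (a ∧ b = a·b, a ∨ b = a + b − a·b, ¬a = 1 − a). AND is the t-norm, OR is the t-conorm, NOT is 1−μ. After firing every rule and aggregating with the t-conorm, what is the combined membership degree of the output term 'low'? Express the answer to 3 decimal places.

R1: ¬damp=1−0.94=0.06, bright=0.33, cool=0.45; AND[a·b] → w = 0.0089
R2: cool=0.45, ¬wet=1−0.79=0.21; AND[a·b] → w = 0.0945
R3: cool=0.45, damp=0.94; AND[a·b] → w = 0.4230
R4: (cool=0.45 OR bright=0.33) = 0.6315; AND[a·b] with dim=0.29 → w = 0.1831
R5: bright=0.33, damp=0.94, cool=0.45; AND[a·b] → w = 0.1396
Rules with consequent 'low': {R1, R3, R4} → strengths 0.0089, 0.4230, 0.1831
Aggregate via t-conorm [a + b − a·b]: 0.5329

0.533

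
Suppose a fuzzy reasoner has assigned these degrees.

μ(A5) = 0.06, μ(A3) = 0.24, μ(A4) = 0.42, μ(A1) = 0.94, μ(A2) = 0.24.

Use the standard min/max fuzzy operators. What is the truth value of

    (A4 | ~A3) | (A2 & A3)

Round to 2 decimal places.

0.76

~A3 = 1 − 0.24 = 0.76
A4 | ~A3 = max(a, b) on (0.42, 0.76) = 0.76
A2 & A3 = min(a, b) on (0.24, 0.24) = 0.24
(A4 | ~A3) | (A2 & A3) = max(a, b) on (0.76, 0.24) = 0.76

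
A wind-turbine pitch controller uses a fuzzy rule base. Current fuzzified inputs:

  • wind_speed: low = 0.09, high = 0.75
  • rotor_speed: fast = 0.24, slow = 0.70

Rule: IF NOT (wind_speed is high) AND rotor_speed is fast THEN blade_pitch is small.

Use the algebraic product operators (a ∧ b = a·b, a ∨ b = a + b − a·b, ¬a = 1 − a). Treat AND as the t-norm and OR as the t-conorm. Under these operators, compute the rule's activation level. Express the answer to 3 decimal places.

0.060

firing strength: ¬high=1−0.75=0.25, fast=0.24; AND[a·b] → w = 0.0600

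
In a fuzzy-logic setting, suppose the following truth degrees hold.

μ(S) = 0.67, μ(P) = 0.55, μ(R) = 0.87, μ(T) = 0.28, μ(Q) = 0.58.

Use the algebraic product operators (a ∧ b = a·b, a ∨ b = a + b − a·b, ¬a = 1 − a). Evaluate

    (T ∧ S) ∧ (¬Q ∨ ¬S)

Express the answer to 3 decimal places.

0.115

T ∧ S = a·b on (0.2800, 0.6700) = 0.1876
¬Q = 1 − 0.5800 = 0.4200
¬S = 1 − 0.6700 = 0.3300
¬Q ∨ ¬S = a + b − a·b on (0.4200, 0.3300) = 0.6114
(T ∧ S) ∧ (¬Q ∨ ¬S) = a·b on (0.1876, 0.6114) = 0.1147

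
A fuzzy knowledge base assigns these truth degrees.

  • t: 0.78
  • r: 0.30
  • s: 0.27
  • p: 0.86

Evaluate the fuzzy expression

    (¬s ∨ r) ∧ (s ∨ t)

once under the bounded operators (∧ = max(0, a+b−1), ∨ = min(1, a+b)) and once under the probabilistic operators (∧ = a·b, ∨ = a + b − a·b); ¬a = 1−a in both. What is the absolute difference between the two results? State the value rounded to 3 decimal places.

0.319

Under bounded:
  ¬s = 1 − 0.27 = 0.73
  ¬s ∨ r = min(1, a+b) on (0.73, 0.30) = 1.00
  s ∨ t = min(1, a+b) on (0.27, 0.78) = 1.00
  (¬s ∨ r) ∧ (s ∨ t) = max(0, a+b−1) on (1.00, 1.00) = 1.00
  → value = 1.0000
Under probabilistic:
  ¬s = 1 − 0.2700 = 0.7300
  ¬s ∨ r = a + b − a·b on (0.7300, 0.3000) = 0.8110
  s ∨ t = a + b − a·b on (0.2700, 0.7800) = 0.8394
  (¬s ∨ r) ∧ (s ∨ t) = a·b on (0.8110, 0.8394) = 0.6808
  → value = 0.6808
|1.0000 − 0.6808| = 0.319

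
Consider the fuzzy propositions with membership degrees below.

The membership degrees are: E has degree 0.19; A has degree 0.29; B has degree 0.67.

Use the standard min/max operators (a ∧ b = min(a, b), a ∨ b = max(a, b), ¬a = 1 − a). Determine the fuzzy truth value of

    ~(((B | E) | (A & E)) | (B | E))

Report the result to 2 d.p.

B | E = max(a, b) on (0.67, 0.19) = 0.67
A & E = min(a, b) on (0.29, 0.19) = 0.19
(B | E) | (A & E) = max(a, b) on (0.67, 0.19) = 0.67
B | E = max(a, b) on (0.67, 0.19) = 0.67
((B | E) | (A & E)) | (B | E) = max(a, b) on (0.67, 0.67) = 0.67
~(((B | E) | (A & E)) | (B | E)) = 1 − 0.67 = 0.33

0.33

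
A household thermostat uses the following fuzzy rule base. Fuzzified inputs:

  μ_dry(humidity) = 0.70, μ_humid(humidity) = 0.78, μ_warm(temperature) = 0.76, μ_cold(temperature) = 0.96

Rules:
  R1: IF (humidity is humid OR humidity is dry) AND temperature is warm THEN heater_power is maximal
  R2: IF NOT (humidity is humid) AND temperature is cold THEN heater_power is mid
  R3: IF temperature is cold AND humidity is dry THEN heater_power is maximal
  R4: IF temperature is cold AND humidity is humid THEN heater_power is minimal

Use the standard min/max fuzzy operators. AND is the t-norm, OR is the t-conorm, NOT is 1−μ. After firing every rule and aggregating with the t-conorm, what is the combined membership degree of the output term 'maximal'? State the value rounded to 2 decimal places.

0.76

R1: (humid=0.78 OR dry=0.70) = 0.78; AND[min(a, b)] with warm=0.76 → w = 0.76
R2: ¬humid=1−0.78=0.22, cold=0.96; AND[min(a, b)] → w = 0.22
R3: cold=0.96, dry=0.70; AND[min(a, b)] → w = 0.70
R4: cold=0.96, humid=0.78; AND[min(a, b)] → w = 0.78
Rules with consequent 'maximal': {R1, R3} → strengths 0.76, 0.70
Aggregate via t-conorm [max(a, b)]: 0.76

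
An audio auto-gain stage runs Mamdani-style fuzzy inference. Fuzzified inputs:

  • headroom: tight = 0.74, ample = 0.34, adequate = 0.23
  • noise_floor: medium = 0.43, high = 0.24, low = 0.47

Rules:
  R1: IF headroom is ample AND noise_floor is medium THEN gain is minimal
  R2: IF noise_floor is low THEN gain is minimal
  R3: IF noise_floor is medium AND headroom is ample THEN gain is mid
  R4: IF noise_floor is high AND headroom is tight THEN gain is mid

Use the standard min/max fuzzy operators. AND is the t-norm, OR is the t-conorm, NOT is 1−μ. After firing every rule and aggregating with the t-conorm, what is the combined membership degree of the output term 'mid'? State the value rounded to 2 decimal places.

R1: ample=0.34, medium=0.43; AND[min(a, b)] → w = 0.34
R2: low=0.47 → w = 0.47
R3: medium=0.43, ample=0.34; AND[min(a, b)] → w = 0.34
R4: high=0.24, tight=0.74; AND[min(a, b)] → w = 0.24
Rules with consequent 'mid': {R3, R4} → strengths 0.34, 0.24
Aggregate via t-conorm [max(a, b)]: 0.34

0.34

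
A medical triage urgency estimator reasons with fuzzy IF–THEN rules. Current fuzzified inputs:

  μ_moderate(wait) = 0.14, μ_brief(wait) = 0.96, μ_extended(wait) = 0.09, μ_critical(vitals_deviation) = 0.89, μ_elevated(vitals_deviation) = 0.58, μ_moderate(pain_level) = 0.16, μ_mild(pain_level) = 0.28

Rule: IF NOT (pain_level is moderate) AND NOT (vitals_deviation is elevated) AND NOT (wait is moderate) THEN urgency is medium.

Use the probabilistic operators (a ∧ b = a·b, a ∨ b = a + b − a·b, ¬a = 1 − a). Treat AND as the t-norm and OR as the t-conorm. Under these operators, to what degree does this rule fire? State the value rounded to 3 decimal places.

0.303

firing strength: ¬moderate=1−0.16=0.84, ¬elevated=1−0.58=0.42, ¬moderate=1−0.14=0.86; AND[a·b] → w = 0.3034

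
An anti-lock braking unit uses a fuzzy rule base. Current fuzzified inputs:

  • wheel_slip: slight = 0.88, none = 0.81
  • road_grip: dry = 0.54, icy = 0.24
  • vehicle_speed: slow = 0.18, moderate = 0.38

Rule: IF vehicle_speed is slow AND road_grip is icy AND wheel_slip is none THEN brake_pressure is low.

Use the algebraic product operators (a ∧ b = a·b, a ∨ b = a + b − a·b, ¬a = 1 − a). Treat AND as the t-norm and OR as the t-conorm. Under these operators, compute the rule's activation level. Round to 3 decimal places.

firing strength: slow=0.18, icy=0.24, none=0.81; AND[a·b] → w = 0.0350

0.035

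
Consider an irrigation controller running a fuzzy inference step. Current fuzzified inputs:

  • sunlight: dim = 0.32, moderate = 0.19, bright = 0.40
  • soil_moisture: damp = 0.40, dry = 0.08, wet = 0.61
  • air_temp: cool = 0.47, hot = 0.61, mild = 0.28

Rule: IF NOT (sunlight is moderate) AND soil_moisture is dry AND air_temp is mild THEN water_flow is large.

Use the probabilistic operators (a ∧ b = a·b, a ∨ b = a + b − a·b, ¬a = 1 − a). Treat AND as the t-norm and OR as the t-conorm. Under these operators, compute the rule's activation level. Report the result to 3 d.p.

firing strength: ¬moderate=1−0.19=0.81, dry=0.08, mild=0.28; AND[a·b] → w = 0.0181

0.018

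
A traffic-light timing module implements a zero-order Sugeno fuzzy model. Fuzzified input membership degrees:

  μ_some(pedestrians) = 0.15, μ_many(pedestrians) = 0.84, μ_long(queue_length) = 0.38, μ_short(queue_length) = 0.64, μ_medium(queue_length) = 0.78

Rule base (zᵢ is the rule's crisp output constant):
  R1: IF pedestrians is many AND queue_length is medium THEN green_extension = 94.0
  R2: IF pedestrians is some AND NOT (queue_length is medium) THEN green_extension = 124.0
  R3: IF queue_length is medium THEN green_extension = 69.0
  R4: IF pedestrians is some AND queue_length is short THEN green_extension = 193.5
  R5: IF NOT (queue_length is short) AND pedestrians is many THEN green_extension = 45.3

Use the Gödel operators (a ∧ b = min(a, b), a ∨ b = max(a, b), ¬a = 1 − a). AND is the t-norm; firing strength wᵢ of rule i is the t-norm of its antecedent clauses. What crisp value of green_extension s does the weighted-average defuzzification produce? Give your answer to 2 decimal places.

86.07

R1 (z=94.0): many=0.84, medium=0.78; AND[min(a, b)] → w = 0.78
R2 (z=124.0): some=0.15, ¬medium=1−0.78=0.22; AND[min(a, b)] → w = 0.15
R3 (z=69.0): medium=0.78 → w = 0.78
R4 (z=193.5): some=0.15, short=0.64; AND[min(a, b)] → w = 0.15
R5 (z=45.3): ¬short=1−0.64=0.36, many=0.84; AND[min(a, b)] → w = 0.36
Weighted average = (0.78·94.0 + 0.15·124.0 + 0.78·69.0 + 0.15·193.5 + 0.36·45.3) / (0.78 + 0.15 + 0.78 + 0.15 + 0.36)
  = 191.0730 / 2.2200 = 86.07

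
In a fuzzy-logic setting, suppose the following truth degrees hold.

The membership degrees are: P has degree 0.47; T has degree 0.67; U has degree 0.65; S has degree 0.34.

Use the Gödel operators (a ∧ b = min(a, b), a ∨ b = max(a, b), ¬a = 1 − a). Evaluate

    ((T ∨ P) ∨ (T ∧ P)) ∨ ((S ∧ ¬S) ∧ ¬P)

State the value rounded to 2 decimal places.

0.67

T ∨ P = max(a, b) on (0.67, 0.47) = 0.67
T ∧ P = min(a, b) on (0.67, 0.47) = 0.47
(T ∨ P) ∨ (T ∧ P) = max(a, b) on (0.67, 0.47) = 0.67
¬S = 1 − 0.34 = 0.66
S ∧ ¬S = min(a, b) on (0.34, 0.66) = 0.34
¬P = 1 − 0.47 = 0.53
(S ∧ ¬S) ∧ ¬P = min(a, b) on (0.34, 0.53) = 0.34
((T ∨ P) ∨ (T ∧ P)) ∨ ((S ∧ ¬S) ∧ ¬P) = max(a, b) on (0.67, 0.34) = 0.67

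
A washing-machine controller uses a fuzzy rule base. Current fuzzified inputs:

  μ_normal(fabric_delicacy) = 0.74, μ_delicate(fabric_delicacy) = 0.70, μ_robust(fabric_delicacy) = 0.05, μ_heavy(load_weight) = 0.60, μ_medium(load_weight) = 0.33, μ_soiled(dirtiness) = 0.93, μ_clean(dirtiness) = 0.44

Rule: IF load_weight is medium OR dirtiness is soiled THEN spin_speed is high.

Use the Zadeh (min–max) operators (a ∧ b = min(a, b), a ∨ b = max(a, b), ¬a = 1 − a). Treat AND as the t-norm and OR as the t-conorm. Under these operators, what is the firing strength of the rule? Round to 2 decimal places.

0.93

firing strength: medium=0.33, soiled=0.93; OR[max(a, b)] → w = 0.93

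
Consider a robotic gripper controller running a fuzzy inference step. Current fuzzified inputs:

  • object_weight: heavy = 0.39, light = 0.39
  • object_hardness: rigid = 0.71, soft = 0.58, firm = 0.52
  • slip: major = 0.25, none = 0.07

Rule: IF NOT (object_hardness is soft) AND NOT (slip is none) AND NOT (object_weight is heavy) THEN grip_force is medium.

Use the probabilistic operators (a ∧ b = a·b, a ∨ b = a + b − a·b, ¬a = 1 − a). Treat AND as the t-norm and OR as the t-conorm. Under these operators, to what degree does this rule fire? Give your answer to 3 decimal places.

firing strength: ¬soft=1−0.58=0.42, ¬none=1−0.07=0.93, ¬heavy=1−0.39=0.61; AND[a·b] → w = 0.2383

0.238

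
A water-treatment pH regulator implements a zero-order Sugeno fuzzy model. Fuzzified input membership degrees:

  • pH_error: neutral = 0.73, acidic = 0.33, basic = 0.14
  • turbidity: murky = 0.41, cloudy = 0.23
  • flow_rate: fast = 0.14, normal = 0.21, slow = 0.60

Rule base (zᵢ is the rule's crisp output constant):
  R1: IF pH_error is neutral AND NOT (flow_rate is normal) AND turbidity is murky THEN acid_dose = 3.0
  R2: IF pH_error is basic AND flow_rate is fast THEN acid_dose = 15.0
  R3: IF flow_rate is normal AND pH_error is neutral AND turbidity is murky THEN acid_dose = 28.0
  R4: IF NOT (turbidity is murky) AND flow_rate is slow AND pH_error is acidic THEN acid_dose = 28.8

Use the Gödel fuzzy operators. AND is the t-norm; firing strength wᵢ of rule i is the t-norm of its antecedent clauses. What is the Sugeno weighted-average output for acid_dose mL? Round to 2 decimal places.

17.17

R1 (z=3.0): neutral=0.73, ¬normal=1−0.21=0.79, murky=0.41; AND[min(a, b)] → w = 0.41
R2 (z=15.0): basic=0.14, fast=0.14; AND[min(a, b)] → w = 0.14
R3 (z=28.0): normal=0.21, neutral=0.73, murky=0.41; AND[min(a, b)] → w = 0.21
R4 (z=28.8): ¬murky=1−0.41=0.59, slow=0.60, acidic=0.33; AND[min(a, b)] → w = 0.33
Weighted average = (0.41·3.0 + 0.14·15.0 + 0.21·28.0 + 0.33·28.8) / (0.41 + 0.14 + 0.21 + 0.33)
  = 18.7140 / 1.0900 = 17.17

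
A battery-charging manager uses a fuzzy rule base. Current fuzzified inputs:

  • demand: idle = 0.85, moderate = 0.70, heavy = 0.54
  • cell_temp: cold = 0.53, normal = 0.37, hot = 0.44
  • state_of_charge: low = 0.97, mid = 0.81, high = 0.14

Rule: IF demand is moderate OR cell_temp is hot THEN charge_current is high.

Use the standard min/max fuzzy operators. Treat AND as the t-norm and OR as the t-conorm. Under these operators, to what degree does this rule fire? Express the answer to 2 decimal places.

0.70

firing strength: moderate=0.70, hot=0.44; OR[max(a, b)] → w = 0.70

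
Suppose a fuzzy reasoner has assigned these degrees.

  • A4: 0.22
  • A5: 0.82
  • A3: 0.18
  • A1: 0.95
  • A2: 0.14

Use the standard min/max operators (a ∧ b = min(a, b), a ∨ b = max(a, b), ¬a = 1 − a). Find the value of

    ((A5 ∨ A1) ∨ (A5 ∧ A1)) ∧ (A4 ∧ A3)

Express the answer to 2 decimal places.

A5 ∨ A1 = max(a, b) on (0.82, 0.95) = 0.95
A5 ∧ A1 = min(a, b) on (0.82, 0.95) = 0.82
(A5 ∨ A1) ∨ (A5 ∧ A1) = max(a, b) on (0.95, 0.82) = 0.95
A4 ∧ A3 = min(a, b) on (0.22, 0.18) = 0.18
((A5 ∨ A1) ∨ (A5 ∧ A1)) ∧ (A4 ∧ A3) = min(a, b) on (0.95, 0.18) = 0.18

0.18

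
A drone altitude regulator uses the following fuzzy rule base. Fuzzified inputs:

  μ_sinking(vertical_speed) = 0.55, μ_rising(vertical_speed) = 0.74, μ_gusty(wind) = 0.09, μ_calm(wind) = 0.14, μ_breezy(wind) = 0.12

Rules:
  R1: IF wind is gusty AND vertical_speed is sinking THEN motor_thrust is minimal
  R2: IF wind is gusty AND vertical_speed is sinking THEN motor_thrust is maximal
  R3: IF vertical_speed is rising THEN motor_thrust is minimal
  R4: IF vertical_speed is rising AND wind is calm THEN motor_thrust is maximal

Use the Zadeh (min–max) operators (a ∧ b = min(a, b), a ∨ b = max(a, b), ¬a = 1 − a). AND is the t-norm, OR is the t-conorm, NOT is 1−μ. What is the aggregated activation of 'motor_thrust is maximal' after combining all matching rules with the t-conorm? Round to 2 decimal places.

0.14

R1: gusty=0.09, sinking=0.55; AND[min(a, b)] → w = 0.09
R2: gusty=0.09, sinking=0.55; AND[min(a, b)] → w = 0.09
R3: rising=0.74 → w = 0.74
R4: rising=0.74, calm=0.14; AND[min(a, b)] → w = 0.14
Rules with consequent 'maximal': {R2, R4} → strengths 0.09, 0.14
Aggregate via t-conorm [max(a, b)]: 0.14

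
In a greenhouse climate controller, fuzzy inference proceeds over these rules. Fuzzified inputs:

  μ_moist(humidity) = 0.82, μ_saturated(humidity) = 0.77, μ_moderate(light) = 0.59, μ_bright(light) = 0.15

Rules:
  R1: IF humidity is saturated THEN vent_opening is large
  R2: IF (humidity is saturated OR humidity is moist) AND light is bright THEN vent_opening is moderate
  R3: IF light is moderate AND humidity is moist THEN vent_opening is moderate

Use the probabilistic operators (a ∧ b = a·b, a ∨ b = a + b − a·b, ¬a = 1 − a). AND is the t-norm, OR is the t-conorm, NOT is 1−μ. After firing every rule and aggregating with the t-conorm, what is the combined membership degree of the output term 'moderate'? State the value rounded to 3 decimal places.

R1: saturated=0.77 → w = 0.7700
R2: (saturated=0.77 OR moist=0.82) = 0.9586; AND[a·b] with bright=0.15 → w = 0.1438
R3: moderate=0.59, moist=0.82; AND[a·b] → w = 0.4838
Rules with consequent 'moderate': {R2, R3} → strengths 0.1438, 0.4838
Aggregate via t-conorm [a + b − a·b]: 0.5580

0.558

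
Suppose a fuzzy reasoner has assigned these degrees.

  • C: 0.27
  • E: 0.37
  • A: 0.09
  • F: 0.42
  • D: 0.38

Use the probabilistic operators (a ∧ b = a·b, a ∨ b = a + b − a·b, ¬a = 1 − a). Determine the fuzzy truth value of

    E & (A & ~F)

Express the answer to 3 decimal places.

0.019

~F = 1 − 0.4200 = 0.5800
A & ~F = a·b on (0.0900, 0.5800) = 0.0522
E & (A & ~F) = a·b on (0.3700, 0.0522) = 0.0193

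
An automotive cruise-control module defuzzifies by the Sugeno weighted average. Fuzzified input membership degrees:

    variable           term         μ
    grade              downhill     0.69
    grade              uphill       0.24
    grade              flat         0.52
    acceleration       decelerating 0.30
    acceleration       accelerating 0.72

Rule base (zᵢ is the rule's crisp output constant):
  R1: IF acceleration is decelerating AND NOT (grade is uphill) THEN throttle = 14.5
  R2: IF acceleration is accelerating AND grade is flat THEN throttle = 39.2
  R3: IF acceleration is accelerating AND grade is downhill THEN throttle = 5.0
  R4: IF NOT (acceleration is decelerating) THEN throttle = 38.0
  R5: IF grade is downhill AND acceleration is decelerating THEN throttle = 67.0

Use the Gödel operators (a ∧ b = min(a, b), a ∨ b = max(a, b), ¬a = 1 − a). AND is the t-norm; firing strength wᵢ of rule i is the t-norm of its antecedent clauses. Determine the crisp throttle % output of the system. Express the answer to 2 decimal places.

29.83

R1 (z=14.5): decelerating=0.30, ¬uphill=1−0.24=0.76; AND[min(a, b)] → w = 0.30
R2 (z=39.2): accelerating=0.72, flat=0.52; AND[min(a, b)] → w = 0.52
R3 (z=5.0): accelerating=0.72, downhill=0.69; AND[min(a, b)] → w = 0.69
R4 (z=38.0): ¬decelerating=1−0.30=0.70 → w = 0.70
R5 (z=67.0): downhill=0.69, decelerating=0.30; AND[min(a, b)] → w = 0.30
Weighted average = (0.30·14.5 + 0.52·39.2 + 0.69·5.0 + 0.70·38.0 + 0.30·67.0) / (0.30 + 0.52 + 0.69 + 0.70 + 0.30)
  = 74.8840 / 2.5100 = 29.83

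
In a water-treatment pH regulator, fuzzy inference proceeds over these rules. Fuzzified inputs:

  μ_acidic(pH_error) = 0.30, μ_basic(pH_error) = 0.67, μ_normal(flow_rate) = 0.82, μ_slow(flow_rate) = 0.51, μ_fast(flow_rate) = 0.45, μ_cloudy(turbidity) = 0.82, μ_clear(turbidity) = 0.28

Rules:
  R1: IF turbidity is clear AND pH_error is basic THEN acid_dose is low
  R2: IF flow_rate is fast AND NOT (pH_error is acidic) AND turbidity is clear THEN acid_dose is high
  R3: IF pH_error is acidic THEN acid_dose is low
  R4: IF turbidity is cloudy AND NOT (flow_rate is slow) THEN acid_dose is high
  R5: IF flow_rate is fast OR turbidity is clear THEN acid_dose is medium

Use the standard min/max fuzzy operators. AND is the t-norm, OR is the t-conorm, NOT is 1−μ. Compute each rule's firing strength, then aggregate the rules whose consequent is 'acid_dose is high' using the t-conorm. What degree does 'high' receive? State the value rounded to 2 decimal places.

R1: clear=0.28, basic=0.67; AND[min(a, b)] → w = 0.28
R2: fast=0.45, ¬acidic=1−0.30=0.70, clear=0.28; AND[min(a, b)] → w = 0.28
R3: acidic=0.30 → w = 0.30
R4: cloudy=0.82, ¬slow=1−0.51=0.49; AND[min(a, b)] → w = 0.49
R5: fast=0.45, clear=0.28; OR[max(a, b)] → w = 0.45
Rules with consequent 'high': {R2, R4} → strengths 0.28, 0.49
Aggregate via t-conorm [max(a, b)]: 0.49

0.49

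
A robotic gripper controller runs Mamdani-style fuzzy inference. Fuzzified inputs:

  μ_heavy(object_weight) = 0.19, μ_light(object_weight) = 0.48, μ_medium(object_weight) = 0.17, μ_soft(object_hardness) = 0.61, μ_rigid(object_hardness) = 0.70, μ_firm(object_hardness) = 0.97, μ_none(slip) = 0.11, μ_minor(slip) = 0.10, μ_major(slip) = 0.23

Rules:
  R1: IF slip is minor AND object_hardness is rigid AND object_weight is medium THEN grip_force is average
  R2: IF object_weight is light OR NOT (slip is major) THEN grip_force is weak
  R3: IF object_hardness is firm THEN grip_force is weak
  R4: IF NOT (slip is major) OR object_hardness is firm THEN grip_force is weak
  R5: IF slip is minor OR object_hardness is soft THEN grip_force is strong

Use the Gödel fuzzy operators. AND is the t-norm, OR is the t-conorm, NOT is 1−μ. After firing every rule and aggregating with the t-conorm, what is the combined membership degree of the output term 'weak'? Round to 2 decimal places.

R1: minor=0.10, rigid=0.70, medium=0.17; AND[min(a, b)] → w = 0.10
R2: light=0.48, ¬major=1−0.23=0.77; OR[max(a, b)] → w = 0.77
R3: firm=0.97 → w = 0.97
R4: ¬major=1−0.23=0.77, firm=0.97; OR[max(a, b)] → w = 0.97
R5: minor=0.10, soft=0.61; OR[max(a, b)] → w = 0.61
Rules with consequent 'weak': {R2, R3, R4} → strengths 0.77, 0.97, 0.97
Aggregate via t-conorm [max(a, b)]: 0.97

0.97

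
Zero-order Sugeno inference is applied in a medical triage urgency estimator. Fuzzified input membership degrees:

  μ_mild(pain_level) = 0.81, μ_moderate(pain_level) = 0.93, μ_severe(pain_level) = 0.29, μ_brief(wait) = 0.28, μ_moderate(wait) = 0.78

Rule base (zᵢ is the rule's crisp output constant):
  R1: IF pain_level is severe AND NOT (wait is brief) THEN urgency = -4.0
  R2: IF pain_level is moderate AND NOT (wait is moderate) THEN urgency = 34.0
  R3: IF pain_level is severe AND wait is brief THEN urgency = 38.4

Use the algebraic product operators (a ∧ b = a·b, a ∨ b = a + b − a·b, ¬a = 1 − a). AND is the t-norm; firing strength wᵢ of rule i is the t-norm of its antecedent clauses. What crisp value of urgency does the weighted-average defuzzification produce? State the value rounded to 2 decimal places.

18.68

R1 (z=-4.0): severe=0.29, ¬brief=1−0.28=0.72; AND[a·b] → w = 0.2088
R2 (z=34.0): moderate=0.93, ¬moderate=1−0.78=0.22; AND[a·b] → w = 0.2046
R3 (z=38.4): severe=0.29, brief=0.28; AND[a·b] → w = 0.0812
Weighted average = (0.2088·-4.0 + 0.2046·34.0 + 0.0812·38.4) / (0.2088 + 0.2046 + 0.0812)
  = 9.2393 / 0.4946 = 18.68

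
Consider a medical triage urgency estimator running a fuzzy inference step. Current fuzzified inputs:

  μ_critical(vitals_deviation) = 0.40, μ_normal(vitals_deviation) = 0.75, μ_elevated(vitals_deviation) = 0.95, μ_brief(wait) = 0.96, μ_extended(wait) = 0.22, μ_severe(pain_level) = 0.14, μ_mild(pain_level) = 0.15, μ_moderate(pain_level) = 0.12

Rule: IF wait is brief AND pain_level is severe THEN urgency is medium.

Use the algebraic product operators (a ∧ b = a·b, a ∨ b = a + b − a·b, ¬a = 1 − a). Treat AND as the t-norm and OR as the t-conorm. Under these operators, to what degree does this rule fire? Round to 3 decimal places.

firing strength: brief=0.96, severe=0.14; AND[a·b] → w = 0.1344

0.134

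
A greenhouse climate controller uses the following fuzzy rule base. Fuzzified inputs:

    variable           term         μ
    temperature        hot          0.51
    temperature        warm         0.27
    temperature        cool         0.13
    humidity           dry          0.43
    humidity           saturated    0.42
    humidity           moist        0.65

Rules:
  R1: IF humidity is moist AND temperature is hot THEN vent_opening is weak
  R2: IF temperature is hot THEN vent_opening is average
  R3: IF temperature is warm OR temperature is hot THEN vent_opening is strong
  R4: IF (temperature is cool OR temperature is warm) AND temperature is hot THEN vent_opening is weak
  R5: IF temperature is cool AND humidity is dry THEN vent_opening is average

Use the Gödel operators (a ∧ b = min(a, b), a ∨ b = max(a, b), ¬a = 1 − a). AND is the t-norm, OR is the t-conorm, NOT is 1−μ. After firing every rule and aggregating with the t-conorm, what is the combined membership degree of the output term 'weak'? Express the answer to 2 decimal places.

R1: moist=0.65, hot=0.51; AND[min(a, b)] → w = 0.51
R2: hot=0.51 → w = 0.51
R3: warm=0.27, hot=0.51; OR[max(a, b)] → w = 0.51
R4: (cool=0.13 OR warm=0.27) = 0.27; AND[min(a, b)] with hot=0.51 → w = 0.27
R5: cool=0.13, dry=0.43; AND[min(a, b)] → w = 0.13
Rules with consequent 'weak': {R1, R4} → strengths 0.51, 0.27
Aggregate via t-conorm [max(a, b)]: 0.51

0.51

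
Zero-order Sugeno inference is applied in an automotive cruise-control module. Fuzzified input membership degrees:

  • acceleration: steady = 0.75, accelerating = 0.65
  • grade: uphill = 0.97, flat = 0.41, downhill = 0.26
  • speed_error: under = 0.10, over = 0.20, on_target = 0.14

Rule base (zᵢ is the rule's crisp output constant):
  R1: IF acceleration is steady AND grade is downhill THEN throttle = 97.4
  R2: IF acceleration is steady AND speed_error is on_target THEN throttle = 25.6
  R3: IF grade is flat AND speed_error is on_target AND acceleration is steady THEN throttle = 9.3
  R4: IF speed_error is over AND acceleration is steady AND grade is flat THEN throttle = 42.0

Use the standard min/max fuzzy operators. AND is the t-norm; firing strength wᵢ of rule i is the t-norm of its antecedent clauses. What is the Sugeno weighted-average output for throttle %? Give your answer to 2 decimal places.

R1 (z=97.4): steady=0.75, downhill=0.26; AND[min(a, b)] → w = 0.26
R2 (z=25.6): steady=0.75, on_target=0.14; AND[min(a, b)] → w = 0.14
R3 (z=9.3): flat=0.41, on_target=0.14, steady=0.75; AND[min(a, b)] → w = 0.14
R4 (z=42.0): over=0.20, steady=0.75, flat=0.41; AND[min(a, b)] → w = 0.20
Weighted average = (0.26·97.4 + 0.14·25.6 + 0.14·9.3 + 0.20·42.0) / (0.26 + 0.14 + 0.14 + 0.20)
  = 38.6100 / 0.7400 = 52.18

52.18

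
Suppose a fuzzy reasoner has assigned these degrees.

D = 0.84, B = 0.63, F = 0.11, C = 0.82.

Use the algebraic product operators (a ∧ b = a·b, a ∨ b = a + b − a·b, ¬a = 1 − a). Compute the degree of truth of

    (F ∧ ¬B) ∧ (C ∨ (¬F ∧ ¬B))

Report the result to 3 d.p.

0.036

¬B = 1 − 0.6300 = 0.3700
F ∧ ¬B = a·b on (0.1100, 0.3700) = 0.0407
¬F = 1 − 0.1100 = 0.8900
¬B = 1 − 0.6300 = 0.3700
¬F ∧ ¬B = a·b on (0.8900, 0.3700) = 0.3293
C ∨ (¬F ∧ ¬B) = a + b − a·b on (0.8200, 0.3293) = 0.8793
(F ∧ ¬B) ∧ (C ∨ (¬F ∧ ¬B)) = a·b on (0.0407, 0.8793) = 0.0358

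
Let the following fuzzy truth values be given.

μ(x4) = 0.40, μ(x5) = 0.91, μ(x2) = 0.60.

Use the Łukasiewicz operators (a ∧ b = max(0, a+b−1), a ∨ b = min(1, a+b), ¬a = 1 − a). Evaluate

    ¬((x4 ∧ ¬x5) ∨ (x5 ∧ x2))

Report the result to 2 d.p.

¬x5 = 1 − 0.91 = 0.09
x4 ∧ ¬x5 = max(0, a+b−1) on (0.40, 0.09) = 0.00
x5 ∧ x2 = max(0, a+b−1) on (0.91, 0.60) = 0.51
(x4 ∧ ¬x5) ∨ (x5 ∧ x2) = min(1, a+b) on (0.00, 0.51) = 0.51
¬((x4 ∧ ¬x5) ∨ (x5 ∧ x2)) = 1 − 0.51 = 0.49

0.49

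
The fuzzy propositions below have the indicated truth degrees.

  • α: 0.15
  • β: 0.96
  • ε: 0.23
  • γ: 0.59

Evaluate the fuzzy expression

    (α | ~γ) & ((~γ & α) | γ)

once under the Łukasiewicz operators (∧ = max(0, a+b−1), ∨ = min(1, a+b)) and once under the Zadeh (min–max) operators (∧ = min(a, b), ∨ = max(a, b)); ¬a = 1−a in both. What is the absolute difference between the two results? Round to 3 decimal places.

0.260

Under Łukasiewicz:
  ~γ = 1 − 0.59 = 0.41
  α | ~γ = min(1, a+b) on (0.15, 0.41) = 0.56
  ~γ = 1 − 0.59 = 0.41
  ~γ & α = max(0, a+b−1) on (0.41, 0.15) = 0.00
  (~γ & α) | γ = min(1, a+b) on (0.00, 0.59) = 0.59
  (α | ~γ) & ((~γ & α) | γ) = max(0, a+b−1) on (0.56, 0.59) = 0.15
  → value = 0.1500
Under Zadeh (min–max):
  ~γ = 1 − 0.59 = 0.41
  α | ~γ = max(a, b) on (0.15, 0.41) = 0.41
  ~γ = 1 − 0.59 = 0.41
  ~γ & α = min(a, b) on (0.41, 0.15) = 0.15
  (~γ & α) | γ = max(a, b) on (0.15, 0.59) = 0.59
  (α | ~γ) & ((~γ & α) | γ) = min(a, b) on (0.41, 0.59) = 0.41
  → value = 0.4100
|0.1500 − 0.4100| = 0.260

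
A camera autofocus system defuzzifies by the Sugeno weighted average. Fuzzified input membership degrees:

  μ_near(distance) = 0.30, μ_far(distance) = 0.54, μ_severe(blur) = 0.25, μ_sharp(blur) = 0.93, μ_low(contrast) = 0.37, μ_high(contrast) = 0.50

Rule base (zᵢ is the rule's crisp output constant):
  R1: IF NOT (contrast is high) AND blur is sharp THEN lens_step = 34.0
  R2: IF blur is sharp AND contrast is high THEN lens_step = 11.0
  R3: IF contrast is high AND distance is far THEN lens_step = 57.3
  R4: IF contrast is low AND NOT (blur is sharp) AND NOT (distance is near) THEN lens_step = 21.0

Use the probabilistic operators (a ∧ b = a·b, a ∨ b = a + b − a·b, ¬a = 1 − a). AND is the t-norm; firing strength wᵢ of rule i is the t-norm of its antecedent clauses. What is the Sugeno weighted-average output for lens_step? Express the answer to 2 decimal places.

R1 (z=34.0): ¬high=1−0.50=0.50, sharp=0.93; AND[a·b] → w = 0.4650
R2 (z=11.0): sharp=0.93, high=0.50; AND[a·b] → w = 0.4650
R3 (z=57.3): high=0.50, far=0.54; AND[a·b] → w = 0.2700
R4 (z=21.0): low=0.37, ¬sharp=1−0.93=0.07, ¬near=1−0.30=0.70; AND[a·b] → w = 0.0181
Weighted average = (0.4650·34.0 + 0.4650·11.0 + 0.2700·57.3 + 0.0181·21.0) / (0.4650 + 0.4650 + 0.2700 + 0.0181)
  = 36.7767 / 1.2181 = 30.19

30.19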